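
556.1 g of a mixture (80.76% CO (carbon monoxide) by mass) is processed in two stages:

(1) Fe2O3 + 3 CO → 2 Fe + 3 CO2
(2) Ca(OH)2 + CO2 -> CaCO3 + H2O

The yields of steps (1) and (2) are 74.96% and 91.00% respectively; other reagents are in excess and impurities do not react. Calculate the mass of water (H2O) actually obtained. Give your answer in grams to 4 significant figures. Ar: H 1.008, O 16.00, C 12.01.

Pure CO = 556.1 × 0.8076 = 449.11 g.
M(CO) = 12.01 + 16.00 = 28.01 g/mol.
M(H2O) = 2(1.008) + 16.00 = 18.016 g/mol.
n(CO) = 449.11 / 28.01 = 16.034 mol.
Step 1 (CO:CO2 = 3:3): theoretical n(CO2) = 16.034 mol; at 74.96% yield, n(CO2) = 12.019 mol.
Step 2 (CO2:H2O = 1:1): theoretical n(H2O) = 12.019 mol, so theoretical mass = 12.019 × 18.016 = 216.53 g.
At 91.00% yield, actual mass of H2O = 216.53 × 0.9100 = 197.05 g.

197.0 g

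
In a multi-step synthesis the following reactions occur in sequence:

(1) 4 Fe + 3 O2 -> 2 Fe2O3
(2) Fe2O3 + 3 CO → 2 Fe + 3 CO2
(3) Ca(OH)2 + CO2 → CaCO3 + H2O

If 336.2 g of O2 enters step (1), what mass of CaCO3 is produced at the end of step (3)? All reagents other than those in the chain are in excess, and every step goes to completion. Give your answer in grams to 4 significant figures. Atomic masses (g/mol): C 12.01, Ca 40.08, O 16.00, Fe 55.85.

M(O2) = 2(16.00) = 32.00 g/mol.
M(CaCO3) = 40.08 + 12.01 + 3(16.00) = 100.09 g/mol.
n(O2) = 336.2 / 32.00 = 10.506 mol.
Reaction (1): O2→Fe2O3 ratio 3:2 ⇒ n(Fe2O3) = 7.0042 mol.
Reaction (2): Fe2O3→CO2 ratio 1:3 ⇒ n(CO2) = 21.012 mol.
Reaction (3): CO2→CaCO3 ratio 1:1 ⇒ n(CaCO3) = 21.012 mol.
Mass of CaCO3 = 21.012 × 100.09 = 2103.1 g.

2103 g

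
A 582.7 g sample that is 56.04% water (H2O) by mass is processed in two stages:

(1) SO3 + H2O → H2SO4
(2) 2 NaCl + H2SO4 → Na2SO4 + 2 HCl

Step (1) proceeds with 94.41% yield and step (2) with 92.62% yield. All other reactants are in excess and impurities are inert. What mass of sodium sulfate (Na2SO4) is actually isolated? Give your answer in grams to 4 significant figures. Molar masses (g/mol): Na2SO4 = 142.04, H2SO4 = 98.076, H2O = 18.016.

2251 g

Pure H2O = 582.7 × 0.5604 = 326.55 g.
n(H2O) = 326.55 / 18.016 = 18.125 mol.
Step 1 (H2O:H2SO4 = 1:1): theoretical n(H2SO4) = 18.125 mol; at 94.41% yield, n(H2SO4) = 17.112 mol.
Step 2 (H2SO4:Na2SO4 = 1:1): theoretical n(Na2SO4) = 17.112 mol, so theoretical mass = 17.112 × 142.04 = 2430.6 g.
At 92.62% yield, actual mass of Na2SO4 = 2430.6 × 0.9262 = 2251.2 g.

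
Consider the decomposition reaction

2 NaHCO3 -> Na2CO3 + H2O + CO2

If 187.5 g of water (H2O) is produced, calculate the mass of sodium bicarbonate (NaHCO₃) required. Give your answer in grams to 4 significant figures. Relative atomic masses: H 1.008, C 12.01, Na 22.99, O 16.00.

1749 g

M(H2O) = 2(1.008) + 16.00 = 18.016 g/mol.
M(NaHCO3) = 22.99 + 1.008 + 12.01 + 3(16.00) = 84.008 g/mol.
n(H2O) = 187.50 g / 18.016 g/mol = 10.407 mol.
From the equation the H2O:NaHCO3 mole ratio is 1:2, so n(NaHCO3) = 10.407 × 2/1 = 20.815 mol.
Mass of NaHCO3 = 20.815 mol × 84.008 g/mol = 1748.6 g.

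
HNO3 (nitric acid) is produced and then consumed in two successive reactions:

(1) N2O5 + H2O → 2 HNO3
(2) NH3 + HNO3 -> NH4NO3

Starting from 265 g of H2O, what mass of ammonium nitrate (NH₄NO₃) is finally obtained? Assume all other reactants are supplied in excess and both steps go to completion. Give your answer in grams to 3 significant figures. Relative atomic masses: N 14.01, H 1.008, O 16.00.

2350 g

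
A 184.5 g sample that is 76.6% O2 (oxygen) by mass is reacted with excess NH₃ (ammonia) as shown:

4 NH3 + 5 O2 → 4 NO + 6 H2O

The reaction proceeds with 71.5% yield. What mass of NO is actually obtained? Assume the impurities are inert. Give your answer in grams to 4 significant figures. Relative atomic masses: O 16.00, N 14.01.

75.81 g

Pure O2 available = 184.5 g × 0.766 = 141.33 g.
M(O2) = 2(16.00) = 32.00 g/mol.
M(NO) = 14.01 + 16.00 = 30.01 g/mol.
n(O2) = 141.33 g / 32.00 g/mol = 4.4165 mol.
From the equation the O2:NO mole ratio is 5:4, so n(NO) = 4.4165 × 4/5 = 3.5332 mol.
Mass of NO = 3.5332 mol × 30.01 g/mol = 106.03 g.
Actual mass collected = 106.03 g × 0.715 = 75.812 g.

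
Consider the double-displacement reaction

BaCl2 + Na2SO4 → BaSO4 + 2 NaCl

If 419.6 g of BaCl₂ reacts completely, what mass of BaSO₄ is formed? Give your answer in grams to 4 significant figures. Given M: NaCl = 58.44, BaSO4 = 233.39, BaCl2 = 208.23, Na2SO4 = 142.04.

n(BaCl2) = 419.60 g / 208.23 g/mol = 2.0151 mol.
From the equation the BaCl2:BaSO4 mole ratio is 1:1, so n(BaSO4) = 2.0151 × 1/1 = 2.0151 mol.
Mass of BaSO4 = 2.0151 mol × 233.39 g/mol = 470.30 g.

470.3 g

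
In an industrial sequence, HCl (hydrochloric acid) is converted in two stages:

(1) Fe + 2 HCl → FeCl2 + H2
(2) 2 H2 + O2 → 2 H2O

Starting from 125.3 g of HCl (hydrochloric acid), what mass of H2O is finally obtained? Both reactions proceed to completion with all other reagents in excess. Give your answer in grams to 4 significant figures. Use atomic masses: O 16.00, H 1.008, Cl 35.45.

M(HCl) = 1.008 + 35.45 = 36.458 g/mol.
M(H2O) = 2(1.008) + 16.00 = 18.016 g/mol.
n(HCl) = 125.30 / 36.458 = 3.4368 mol.
Step 1 gives a 2:1 ratio of HCl to H2, so n(H2) = 1.7184 mol.
In step 2 the H2:H2O ratio is 2:2, so n(H2O) = 1.7184 mol.
Mass of H2O = 1.7184 × 18.016 = 30.959 g.

30.96 g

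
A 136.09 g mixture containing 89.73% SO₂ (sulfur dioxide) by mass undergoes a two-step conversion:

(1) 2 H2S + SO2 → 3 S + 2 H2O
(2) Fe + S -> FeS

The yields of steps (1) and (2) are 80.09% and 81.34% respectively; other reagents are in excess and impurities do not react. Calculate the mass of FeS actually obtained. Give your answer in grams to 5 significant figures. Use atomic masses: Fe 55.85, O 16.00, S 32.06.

327.51 g

Pure SO2 = 136.09 × 0.8973 = 122.114 g.
M(SO2) = 32.06 + 2(16.00) = 64.06 g/mol.
M(FeS) = 55.85 + 32.06 = 87.91 g/mol.
n(SO2) = 122.114 / 64.06 = 1.90624 mol.
Step 1 (SO2:S = 1:3): theoretical n(S) = 5.71871 mol; at 80.09% yield, n(S) = 4.58012 mol.
Step 2 (S:FeS = 1:1): theoretical n(FeS) = 4.58012 mol, so theoretical mass = 4.58012 × 87.91 = 402.638 g.
At 81.34% yield, actual mass of FeS = 402.638 × 0.8134 = 327.506 g.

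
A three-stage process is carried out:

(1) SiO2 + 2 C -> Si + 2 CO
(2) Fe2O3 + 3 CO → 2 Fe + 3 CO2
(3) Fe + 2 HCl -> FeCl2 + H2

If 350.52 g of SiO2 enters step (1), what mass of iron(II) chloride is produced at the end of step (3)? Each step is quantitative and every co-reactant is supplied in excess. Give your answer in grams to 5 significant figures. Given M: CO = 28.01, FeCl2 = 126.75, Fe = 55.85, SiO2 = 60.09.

985.82 g

n(SiO2) = 350.52 / 60.09 = 5.83325 mol.
Reaction (1): SiO2→CO ratio 1:2 ⇒ n(CO) = 11.6665 mol.
Reaction (2): CO→Fe ratio 3:2 ⇒ n(Fe) = 7.77767 mol.
Reaction (3): Fe→FeCl2 ratio 1:1 ⇒ n(FeCl2) = 7.77767 mol.
Mass of FeCl2 = 7.77767 × 126.75 = 985.819 g.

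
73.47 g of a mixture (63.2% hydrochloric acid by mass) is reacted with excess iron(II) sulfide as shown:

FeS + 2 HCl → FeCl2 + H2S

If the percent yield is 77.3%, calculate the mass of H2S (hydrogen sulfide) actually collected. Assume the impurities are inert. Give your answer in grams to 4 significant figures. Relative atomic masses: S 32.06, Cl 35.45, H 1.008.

Pure HCl available = 73.47 g × 0.632 = 46.433 g.
M(HCl) = 1.008 + 35.45 = 36.458 g/mol.
M(H2S) = 2(1.008) + 32.06 = 34.076 g/mol.
n(HCl) = 46.433 g / 36.458 g/mol = 1.2736 mol.
From the equation the HCl:H2S mole ratio is 2:1, so n(H2S) = 1.2736 × 1/2 = 0.63680 mol.
Mass of H2S = 0.63680 mol × 34.076 g/mol = 21.700 g.
Actual mass collected = 21.700 g × 0.773 = 16.774 g.

16.77 g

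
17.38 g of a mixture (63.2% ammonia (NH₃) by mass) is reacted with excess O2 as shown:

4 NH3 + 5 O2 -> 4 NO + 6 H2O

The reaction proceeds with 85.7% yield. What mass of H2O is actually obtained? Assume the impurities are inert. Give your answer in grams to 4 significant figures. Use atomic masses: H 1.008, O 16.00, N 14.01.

14.93 g

Pure NH3 available = 17.38 g × 0.632 = 10.984 g.
M(NH3) = 14.01 + 3(1.008) = 17.034 g/mol.
M(H2O) = 2(1.008) + 16.00 = 18.016 g/mol.
n(NH3) = 10.984 g / 17.034 g/mol = 0.64484 mol.
From the equation the NH3:H2O mole ratio is 4:6, so n(H2O) = 0.64484 × 6/4 = 0.96726 mol.
Mass of H2O = 0.96726 mol × 18.016 g/mol = 17.426 g.
Actual mass collected = 17.426 g × 0.857 = 14.934 g.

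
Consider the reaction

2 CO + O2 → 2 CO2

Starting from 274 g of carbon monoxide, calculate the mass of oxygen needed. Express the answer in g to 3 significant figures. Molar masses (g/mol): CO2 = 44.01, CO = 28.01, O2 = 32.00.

n(CO) = 274.0 g / 28.01 g/mol = 9.782 mol.
From the equation the CO:O2 mole ratio is 2:1, so n(O2) = 9.782 × 1/2 = 4.891 mol.
Mass of O2 = 4.891 mol × 32.00 g/mol = 156.5 g.

157 g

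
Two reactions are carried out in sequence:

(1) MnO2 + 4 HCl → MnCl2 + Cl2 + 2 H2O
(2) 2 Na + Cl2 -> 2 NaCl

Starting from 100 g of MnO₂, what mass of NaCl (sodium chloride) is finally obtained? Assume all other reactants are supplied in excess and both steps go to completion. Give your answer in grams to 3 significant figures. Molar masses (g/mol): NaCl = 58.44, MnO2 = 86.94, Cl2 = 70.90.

134 g

n(MnO2) = 100.0 / 86.94 = 1.150 mol.
Step 1 gives a 1:1 ratio of MnO2 to Cl2, so n(Cl2) = 1.150 mol.
In step 2 the Cl2:NaCl ratio is 1:2, so n(NaCl) = 2.300 mol.
Mass of NaCl = 2.300 × 58.44 = 134.4 g.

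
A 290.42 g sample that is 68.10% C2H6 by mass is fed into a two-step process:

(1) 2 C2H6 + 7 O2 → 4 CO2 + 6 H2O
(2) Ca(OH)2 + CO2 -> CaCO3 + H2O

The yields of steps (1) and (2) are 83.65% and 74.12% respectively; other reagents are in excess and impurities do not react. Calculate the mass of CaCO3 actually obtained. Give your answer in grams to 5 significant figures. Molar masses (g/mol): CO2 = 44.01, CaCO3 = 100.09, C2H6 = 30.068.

Pure C2H6 = 290.42 × 0.6810 = 197.776 g.
n(C2H6) = 197.776 / 30.068 = 6.57762 mol.
Step 1 (C2H6:CO2 = 2:4): theoretical n(CO2) = 13.1552 mol; at 83.65% yield, n(CO2) = 11.0044 mol.
Step 2 (CO2:CaCO3 = 1:1): theoretical n(CaCO3) = 11.0044 mol, so theoretical mass = 11.0044 × 100.09 = 1101.43 g.
At 74.12% yield, actual mass of CaCO3 = 1101.43 × 0.7412 = 816.378 g.

816.38 g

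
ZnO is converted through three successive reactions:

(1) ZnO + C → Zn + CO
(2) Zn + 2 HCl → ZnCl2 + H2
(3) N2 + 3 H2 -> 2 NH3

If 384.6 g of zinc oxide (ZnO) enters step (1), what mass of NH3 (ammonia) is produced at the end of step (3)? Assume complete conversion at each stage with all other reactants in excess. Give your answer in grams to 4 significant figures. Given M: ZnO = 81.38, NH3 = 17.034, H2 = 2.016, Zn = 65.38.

53.67 g

n(ZnO) = 384.6 / 81.38 = 4.7260 mol.
Reaction (1): ZnO→Zn ratio 1:1 ⇒ n(Zn) = 4.7260 mol.
Reaction (2): Zn→H2 ratio 1:1 ⇒ n(H2) = 4.7260 mol.
Reaction (3): H2→NH3 ratio 3:2 ⇒ n(NH3) = 3.1507 mol.
Mass of NH3 = 3.1507 × 17.034 = 53.668 g.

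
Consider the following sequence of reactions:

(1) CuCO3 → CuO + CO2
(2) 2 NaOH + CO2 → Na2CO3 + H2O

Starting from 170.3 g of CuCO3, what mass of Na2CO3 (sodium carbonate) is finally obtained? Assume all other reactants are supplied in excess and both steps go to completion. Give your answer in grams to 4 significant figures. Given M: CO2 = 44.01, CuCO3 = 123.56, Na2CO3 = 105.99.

n(CuCO3) = 170.30 / 123.56 = 1.3783 mol.
Step 1 gives a 1:1 ratio of CuCO3 to CO2, so n(CO2) = 1.3783 mol.
In step 2 the CO2:Na2CO3 ratio is 1:1, so n(Na2CO3) = 1.3783 mol.
Mass of Na2CO3 = 1.3783 × 105.99 = 146.08 g.

146.1 g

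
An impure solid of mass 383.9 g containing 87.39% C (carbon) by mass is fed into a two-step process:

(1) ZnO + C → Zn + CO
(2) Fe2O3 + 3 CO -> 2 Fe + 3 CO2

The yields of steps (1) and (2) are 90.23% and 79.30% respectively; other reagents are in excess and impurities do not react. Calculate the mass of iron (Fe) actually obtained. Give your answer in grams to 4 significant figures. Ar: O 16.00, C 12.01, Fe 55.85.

Pure C = 383.9 × 0.8739 = 335.49 g.
M(C) = 12.01 g/mol.
M(Fe) = 55.85 g/mol.
n(C) = 335.49 / 12.01 = 27.934 mol.
Step 1 (C:CO = 1:1): theoretical n(CO) = 27.934 mol; at 90.23% yield, n(CO) = 25.205 mol.
Step 2 (CO:Fe = 3:2): theoretical n(Fe) = 16.803 mol, so theoretical mass = 16.803 × 55.85 = 938.47 g.
At 79.30% yield, actual mass of Fe = 938.47 × 0.7930 = 744.21 g.

744.2 g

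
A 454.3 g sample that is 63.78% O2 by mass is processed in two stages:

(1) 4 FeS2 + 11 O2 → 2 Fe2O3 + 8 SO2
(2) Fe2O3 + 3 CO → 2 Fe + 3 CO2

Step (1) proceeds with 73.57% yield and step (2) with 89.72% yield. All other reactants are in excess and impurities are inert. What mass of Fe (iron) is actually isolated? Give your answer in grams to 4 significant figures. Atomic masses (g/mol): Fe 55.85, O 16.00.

Pure O2 = 454.3 × 0.6378 = 289.75 g.
M(O2) = 2(16.00) = 32.00 g/mol.
M(Fe) = 55.85 g/mol.
n(O2) = 289.75 / 32.00 = 9.0548 mol.
Step 1 (O2:Fe2O3 = 11:2): theoretical n(Fe2O3) = 1.6463 mol; at 73.57% yield, n(Fe2O3) = 1.2112 mol.
Step 2 (Fe2O3:Fe = 1:2): theoretical n(Fe) = 2.4224 mol, so theoretical mass = 2.4224 × 55.85 = 135.29 g.
At 89.72% yield, actual mass of Fe = 135.29 × 0.8972 = 121.38 g.

121.4 g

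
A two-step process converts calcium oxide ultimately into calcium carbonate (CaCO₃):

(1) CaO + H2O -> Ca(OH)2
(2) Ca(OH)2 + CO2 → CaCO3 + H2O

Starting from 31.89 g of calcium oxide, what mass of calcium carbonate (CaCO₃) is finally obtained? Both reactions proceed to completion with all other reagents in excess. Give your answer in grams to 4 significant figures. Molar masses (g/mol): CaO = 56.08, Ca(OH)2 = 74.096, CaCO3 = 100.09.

n(CaO) = 31.890 / 56.08 = 0.56865 mol.
Step 1 gives a 1:1 ratio of CaO to Ca(OH)2, so n(Ca(OH)2) = 0.56865 mol.
In step 2 the Ca(OH)2:CaCO3 ratio is 1:1, so n(CaCO3) = 0.56865 mol.
Mass of CaCO3 = 0.56865 × 100.09 = 56.916 g.

56.92 g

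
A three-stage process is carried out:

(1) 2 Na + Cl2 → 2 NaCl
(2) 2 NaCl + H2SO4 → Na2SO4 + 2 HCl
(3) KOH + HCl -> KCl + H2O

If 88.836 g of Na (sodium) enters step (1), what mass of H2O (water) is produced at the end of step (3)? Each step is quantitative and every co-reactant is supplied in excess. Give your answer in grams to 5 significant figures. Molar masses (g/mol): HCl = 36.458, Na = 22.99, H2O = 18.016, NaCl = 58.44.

69.616 g

n(Na) = 88.836 / 22.99 = 3.86411 mol.
Reaction (1): Na→NaCl ratio 2:2 ⇒ n(NaCl) = 3.86411 mol.
Reaction (2): NaCl→HCl ratio 2:2 ⇒ n(HCl) = 3.86411 mol.
Reaction (3): HCl→H2O ratio 1:1 ⇒ n(H2O) = 3.86411 mol.
Mass of H2O = 3.86411 × 18.016 = 69.6159 g.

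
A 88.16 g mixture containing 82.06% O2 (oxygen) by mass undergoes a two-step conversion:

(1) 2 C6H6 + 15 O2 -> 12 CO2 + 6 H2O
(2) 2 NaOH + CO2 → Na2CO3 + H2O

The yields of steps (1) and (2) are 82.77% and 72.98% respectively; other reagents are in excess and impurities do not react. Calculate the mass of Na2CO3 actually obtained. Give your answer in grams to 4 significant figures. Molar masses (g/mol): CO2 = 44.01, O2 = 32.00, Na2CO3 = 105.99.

115.8 g

Pure O2 = 88.16 × 0.8206 = 72.344 g.
n(O2) = 72.344 / 32.00 = 2.2608 mol.
Step 1 (O2:CO2 = 15:12): theoretical n(CO2) = 1.8086 mol; at 82.77% yield, n(CO2) = 1.4970 mol.
Step 2 (CO2:Na2CO3 = 1:1): theoretical n(Na2CO3) = 1.4970 mol, so theoretical mass = 1.4970 × 105.99 = 158.66 g.
At 72.98% yield, actual mass of Na2CO3 = 158.66 × 0.7298 = 115.79 g.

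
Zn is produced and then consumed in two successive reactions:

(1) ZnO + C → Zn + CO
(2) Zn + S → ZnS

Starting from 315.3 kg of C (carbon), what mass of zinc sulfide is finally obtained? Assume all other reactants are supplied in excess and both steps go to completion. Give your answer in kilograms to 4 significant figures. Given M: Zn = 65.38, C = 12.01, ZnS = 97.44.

315.3 kg = 315300 g.
n(C) = 315300 / 12.01 = 26253 mol.
Step 1 gives a 1:1 ratio of C to Zn, so n(Zn) = 26253 mol.
In step 2 the Zn:ZnS ratio is 1:1, so n(ZnS) = 26253 mol.
Mass of ZnS = 26253 × 97.44 = 2.5581 × 10^6 g = 2558 kg.

2558 kg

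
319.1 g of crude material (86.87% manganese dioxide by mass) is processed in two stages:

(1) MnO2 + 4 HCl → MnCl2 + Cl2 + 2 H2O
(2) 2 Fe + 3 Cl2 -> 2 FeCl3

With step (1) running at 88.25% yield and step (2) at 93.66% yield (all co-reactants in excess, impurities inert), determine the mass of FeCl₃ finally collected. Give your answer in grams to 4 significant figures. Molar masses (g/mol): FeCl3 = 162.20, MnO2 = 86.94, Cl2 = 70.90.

Pure MnO2 = 319.1 × 0.8687 = 277.20 g.
n(MnO2) = 277.20 / 86.94 = 3.1884 mol.
Step 1 (MnO2:Cl2 = 1:1): theoretical n(Cl2) = 3.1884 mol; at 88.25% yield, n(Cl2) = 2.8138 mol.
Step 2 (Cl2:FeCl3 = 3:2): theoretical n(FeCl3) = 1.8759 mol, so theoretical mass = 1.8759 × 162.20 = 304.26 g.
At 93.66% yield, actual mass of FeCl3 = 304.26 × 0.9366 = 284.97 g.

285.0 g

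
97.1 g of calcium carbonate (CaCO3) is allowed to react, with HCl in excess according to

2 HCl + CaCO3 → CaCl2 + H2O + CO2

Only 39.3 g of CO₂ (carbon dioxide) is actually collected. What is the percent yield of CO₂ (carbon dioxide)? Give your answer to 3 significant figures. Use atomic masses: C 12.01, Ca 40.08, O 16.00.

92.0 %

M(CaCO3) = 40.08 + 12.01 + 3(16.00) = 100.09 g/mol.
M(CO2) = 12.01 + 2(16.00) = 44.01 g/mol.
n(CaCO3) = 97.10 g / 100.09 g/mol = 0.9701 mol.
From the equation the CaCO3:CO2 mole ratio is 1:1, so n(CO2) = 0.9701 × 1/1 = 0.9701 mol.
Mass of CO2 = 0.9701 mol × 44.01 g/mol = 42.70 g.
This is the theoretical yield. Percent yield = 39.3 g / 42.70 g × 100% = 92.05%.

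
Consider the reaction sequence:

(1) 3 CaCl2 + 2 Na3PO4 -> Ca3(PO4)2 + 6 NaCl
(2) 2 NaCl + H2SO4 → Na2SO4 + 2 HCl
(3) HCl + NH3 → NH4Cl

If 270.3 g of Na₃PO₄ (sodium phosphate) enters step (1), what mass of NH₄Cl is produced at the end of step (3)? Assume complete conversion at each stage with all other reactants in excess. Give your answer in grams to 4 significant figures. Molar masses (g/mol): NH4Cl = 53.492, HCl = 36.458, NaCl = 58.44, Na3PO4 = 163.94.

n(Na3PO4) = 270.3 / 163.94 = 1.6488 mol.
Reaction (1): Na3PO4→NaCl ratio 2:6 ⇒ n(NaCl) = 4.9463 mol.
Reaction (2): NaCl→HCl ratio 2:2 ⇒ n(HCl) = 4.9463 mol.
Reaction (3): HCl→NH4Cl ratio 1:1 ⇒ n(NH4Cl) = 4.9463 mol.
Mass of NH4Cl = 4.9463 × 53.492 = 264.59 g.

264.6 g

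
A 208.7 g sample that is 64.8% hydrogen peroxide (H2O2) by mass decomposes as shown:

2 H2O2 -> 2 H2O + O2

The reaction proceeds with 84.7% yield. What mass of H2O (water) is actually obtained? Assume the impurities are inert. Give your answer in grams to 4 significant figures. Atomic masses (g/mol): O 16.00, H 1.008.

60.67 g

Pure H2O2 available = 208.7 g × 0.648 = 135.24 g.
M(H2O2) = 2(1.008) + 2(16.00) = 34.016 g/mol.
M(H2O) = 2(1.008) + 16.00 = 18.016 g/mol.
n(H2O2) = 135.24 g / 34.016 g/mol = 3.9757 mol.
From the equation the H2O2:H2O mole ratio is 2:2, so n(H2O) = 3.9757 × 2/2 = 3.9757 mol.
Mass of H2O = 3.9757 mol × 18.016 g/mol = 71.626 g.
Actual mass collected = 71.626 g × 0.847 = 60.667 g.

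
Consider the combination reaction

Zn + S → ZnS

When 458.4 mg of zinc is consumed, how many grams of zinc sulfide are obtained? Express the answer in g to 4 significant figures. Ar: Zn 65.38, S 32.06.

0.6832 g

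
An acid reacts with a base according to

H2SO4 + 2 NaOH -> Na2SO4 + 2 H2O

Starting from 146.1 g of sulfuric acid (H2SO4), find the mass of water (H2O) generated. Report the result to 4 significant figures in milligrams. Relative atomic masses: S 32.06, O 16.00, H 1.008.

M(H2SO4) = 2(1.008) + 32.06 + 4(16.00) = 98.076 g/mol.
M(H2O) = 2(1.008) + 16.00 = 18.016 g/mol.
n(H2SO4) = 146.10 g / 98.076 g/mol = 1.4897 mol.
From the equation the H2SO4:H2O mole ratio is 1:2, so n(H2O) = 1.4897 × 2/1 = 2.9793 mol.
Mass of H2O = 2.9793 mol × 18.016 g/mol = 53.675 g.
Converting to mg: 53.675 g = 53680 mg.

53680 mg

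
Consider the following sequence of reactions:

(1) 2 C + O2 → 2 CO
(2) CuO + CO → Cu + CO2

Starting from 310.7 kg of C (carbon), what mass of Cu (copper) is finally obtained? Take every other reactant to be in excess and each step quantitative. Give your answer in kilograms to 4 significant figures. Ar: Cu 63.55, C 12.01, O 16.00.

1644 kg

M(C) = 12.01 g/mol.
M(Cu) = 63.55 g/mol.
310.7 kg = 310700 g.
n(C) = 310700 / 12.01 = 25870 mol.
Step 1 gives a 2:2 ratio of C to CO, so n(CO) = 25870 mol.
In step 2 the CO:Cu ratio is 1:1, so n(Cu) = 25870 mol.
Mass of Cu = 25870 × 63.55 = 1.6440 × 10^6 g = 1644 kg.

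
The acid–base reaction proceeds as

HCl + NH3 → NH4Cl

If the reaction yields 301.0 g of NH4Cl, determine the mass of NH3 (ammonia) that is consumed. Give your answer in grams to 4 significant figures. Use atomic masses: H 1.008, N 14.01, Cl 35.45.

M(NH4Cl) = 14.01 + 4(1.008) + 35.45 = 53.492 g/mol.
M(NH3) = 14.01 + 3(1.008) = 17.034 g/mol.
n(NH4Cl) = 301.00 g / 53.492 g/mol = 5.6270 mol.
From the equation the NH4Cl:NH3 mole ratio is 1:1, so n(NH3) = 5.6270 × 1/1 = 5.6270 mol.
Mass of NH3 = 5.6270 mol × 17.034 g/mol = 95.850 g.

95.85 g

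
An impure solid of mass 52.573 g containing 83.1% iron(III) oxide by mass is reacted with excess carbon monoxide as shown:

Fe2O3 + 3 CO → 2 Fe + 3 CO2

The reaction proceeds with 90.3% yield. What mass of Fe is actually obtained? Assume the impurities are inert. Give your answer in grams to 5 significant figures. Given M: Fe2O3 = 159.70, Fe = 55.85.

Pure Fe2O3 available = 52.573 g × 0.831 = 43.6882 g.
n(Fe2O3) = 43.6882 g / 159.70 g/mol = 0.273564 mol.
From the equation the Fe2O3:Fe mole ratio is 1:2, so n(Fe) = 0.273564 × 2/1 = 0.547128 mol.
Mass of Fe = 0.547128 mol × 55.85 g/mol = 30.5571 g.
Actual mass collected = 30.5571 g × 0.903 = 27.5931 g.

27.593 g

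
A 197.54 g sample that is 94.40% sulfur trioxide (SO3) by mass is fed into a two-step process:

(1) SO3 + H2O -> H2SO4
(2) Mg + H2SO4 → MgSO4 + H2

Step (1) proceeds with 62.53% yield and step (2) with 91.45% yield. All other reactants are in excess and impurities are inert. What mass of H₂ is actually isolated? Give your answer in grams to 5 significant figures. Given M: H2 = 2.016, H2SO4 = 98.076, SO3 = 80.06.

2.6852 g

Pure SO3 = 197.54 × 0.9440 = 186.478 g.
n(SO3) = 186.478 / 80.06 = 2.32923 mol.
Step 1 (SO3:H2SO4 = 1:1): theoretical n(H2SO4) = 2.32923 mol; at 62.53% yield, n(H2SO4) = 1.45646 mol.
Step 2 (H2SO4:H2 = 1:1): theoretical n(H2) = 1.45646 mol, so theoretical mass = 1.45646 × 2.016 = 2.93623 g.
At 91.45% yield, actual mass of H2 = 2.93623 × 0.9145 = 2.68518 g.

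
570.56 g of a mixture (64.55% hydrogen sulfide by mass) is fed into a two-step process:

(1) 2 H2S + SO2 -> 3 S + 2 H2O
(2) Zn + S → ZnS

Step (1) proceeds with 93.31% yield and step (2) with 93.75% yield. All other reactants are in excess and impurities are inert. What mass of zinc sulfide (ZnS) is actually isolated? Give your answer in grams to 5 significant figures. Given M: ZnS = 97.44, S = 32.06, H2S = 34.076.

1381.9 g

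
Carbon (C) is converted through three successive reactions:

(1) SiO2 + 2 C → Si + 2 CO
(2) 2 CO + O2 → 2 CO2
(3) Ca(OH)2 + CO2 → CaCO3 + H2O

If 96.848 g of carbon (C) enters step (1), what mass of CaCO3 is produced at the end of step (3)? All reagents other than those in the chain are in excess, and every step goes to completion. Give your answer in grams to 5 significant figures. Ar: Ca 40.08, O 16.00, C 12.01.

807.12 g

M(C) = 12.01 g/mol.
M(CaCO3) = 40.08 + 12.01 + 3(16.00) = 100.09 g/mol.
n(C) = 96.848 / 12.01 = 8.06395 mol.
Reaction (1): C→CO ratio 2:2 ⇒ n(CO) = 8.06395 mol.
Reaction (2): CO→CO2 ratio 2:2 ⇒ n(CO2) = 8.06395 mol.
Reaction (3): CO2→CaCO3 ratio 1:1 ⇒ n(CaCO3) = 8.06395 mol.
Mass of CaCO3 = 8.06395 × 100.09 = 807.120 g.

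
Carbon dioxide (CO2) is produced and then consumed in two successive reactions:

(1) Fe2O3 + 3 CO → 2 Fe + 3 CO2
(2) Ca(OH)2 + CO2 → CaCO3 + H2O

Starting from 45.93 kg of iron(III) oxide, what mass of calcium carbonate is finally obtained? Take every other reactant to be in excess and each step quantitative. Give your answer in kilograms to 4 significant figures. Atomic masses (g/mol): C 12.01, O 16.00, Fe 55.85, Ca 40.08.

86.36 kg

M(Fe2O3) = 2(55.85) + 3(16.00) = 159.70 g/mol.
M(CaCO3) = 40.08 + 12.01 + 3(16.00) = 100.09 g/mol.
45.93 kg = 45930 g.
n(Fe2O3) = 45930 / 159.70 = 287.60 mol.
Step 1 gives a 1:3 ratio of Fe2O3 to CO2, so n(CO2) = 862.81 mol.
In step 2 the CO2:CaCO3 ratio is 1:1, so n(CaCO3) = 862.81 mol.
Mass of CaCO3 = 862.81 × 100.09 = 86358 g = 86.36 kg.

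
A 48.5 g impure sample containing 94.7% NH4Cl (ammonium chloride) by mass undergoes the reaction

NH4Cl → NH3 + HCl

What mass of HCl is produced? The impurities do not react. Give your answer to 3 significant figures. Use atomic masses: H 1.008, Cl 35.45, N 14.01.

31.3 g

Mass of pure NH4Cl = 48.5 g × 0.947 = 45.93 g.
M(NH4Cl) = 14.01 + 4(1.008) + 35.45 = 53.492 g/mol.
M(HCl) = 1.008 + 35.45 = 36.458 g/mol.
n(NH4Cl) = 45.93 g / 53.492 g/mol = 0.8586 mol.
From the equation the NH4Cl:HCl mole ratio is 1:1, so n(HCl) = 0.8586 × 1/1 = 0.8586 mol.
Mass of HCl = 0.8586 mol × 36.458 g/mol = 31.30 g.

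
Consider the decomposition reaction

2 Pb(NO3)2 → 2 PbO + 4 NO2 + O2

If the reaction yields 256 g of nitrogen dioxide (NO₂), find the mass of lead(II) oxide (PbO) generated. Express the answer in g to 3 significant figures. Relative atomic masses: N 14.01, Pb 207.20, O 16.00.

M(NO2) = 14.01 + 2(16.00) = 46.01 g/mol.
M(PbO) = 207.20 + 16.00 = 223.20 g/mol.
n(NO2) = 256.0 g / 46.01 g/mol = 5.564 mol.
From the equation the NO2:PbO mole ratio is 4:2, so n(PbO) = 5.564 × 2/4 = 2.782 mol.
Mass of PbO = 2.782 mol × 223.20 g/mol = 620.9 g.

621 g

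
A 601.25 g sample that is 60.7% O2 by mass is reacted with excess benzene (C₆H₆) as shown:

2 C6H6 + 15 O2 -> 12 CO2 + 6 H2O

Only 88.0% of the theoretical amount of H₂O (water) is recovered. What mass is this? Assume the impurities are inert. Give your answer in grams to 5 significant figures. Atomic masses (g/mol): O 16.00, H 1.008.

72.326 g

Pure O2 available = 601.25 g × 0.607 = 364.959 g.
M(O2) = 2(16.00) = 32.00 g/mol.
M(H2O) = 2(1.008) + 16.00 = 18.016 g/mol.
n(O2) = 364.959 g / 32.00 g/mol = 11.4050 mol.
From the equation the O2:H2O mole ratio is 15:6, so n(H2O) = 11.4050 × 6/15 = 4.56198 mol.
Mass of H2O = 4.56198 mol × 18.016 g/mol = 82.1887 g.
Actual mass collected = 82.1887 g × 0.880 = 72.3261 g.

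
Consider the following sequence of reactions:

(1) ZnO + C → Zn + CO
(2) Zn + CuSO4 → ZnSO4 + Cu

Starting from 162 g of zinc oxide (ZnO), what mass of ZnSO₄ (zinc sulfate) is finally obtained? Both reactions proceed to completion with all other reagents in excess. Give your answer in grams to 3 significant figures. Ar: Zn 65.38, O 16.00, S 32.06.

M(ZnO) = 65.38 + 16.00 = 81.38 g/mol.
M(ZnSO4) = 65.38 + 32.06 + 4(16.00) = 161.44 g/mol.
n(ZnO) = 162.0 / 81.38 = 1.991 mol.
Step 1 gives a 1:1 ratio of ZnO to Zn, so n(Zn) = 1.991 mol.
In step 2 the Zn:ZnSO4 ratio is 1:1, so n(ZnSO4) = 1.991 mol.
Mass of ZnSO4 = 1.991 × 161.44 = 321.4 g.

321 g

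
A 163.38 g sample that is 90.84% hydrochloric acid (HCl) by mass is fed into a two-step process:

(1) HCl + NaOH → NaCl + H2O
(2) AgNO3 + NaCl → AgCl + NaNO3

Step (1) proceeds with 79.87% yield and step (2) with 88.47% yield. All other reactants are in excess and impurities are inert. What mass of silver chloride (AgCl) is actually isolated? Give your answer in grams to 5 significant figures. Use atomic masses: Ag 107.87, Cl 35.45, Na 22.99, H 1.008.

412.26 g

Pure HCl = 163.38 × 0.9084 = 148.414 g.
M(HCl) = 1.008 + 35.45 = 36.458 g/mol.
M(AgCl) = 107.87 + 35.45 = 143.32 g/mol.
n(HCl) = 148.414 / 36.458 = 4.07083 mol.
Step 1 (HCl:NaCl = 1:1): theoretical n(NaCl) = 4.07083 mol; at 79.87% yield, n(NaCl) = 3.25137 mol.
Step 2 (NaCl:AgCl = 1:1): theoretical n(AgCl) = 3.25137 mol, so theoretical mass = 3.25137 × 143.32 = 465.987 g.
At 88.47% yield, actual mass of AgCl = 465.987 × 0.8847 = 412.259 g.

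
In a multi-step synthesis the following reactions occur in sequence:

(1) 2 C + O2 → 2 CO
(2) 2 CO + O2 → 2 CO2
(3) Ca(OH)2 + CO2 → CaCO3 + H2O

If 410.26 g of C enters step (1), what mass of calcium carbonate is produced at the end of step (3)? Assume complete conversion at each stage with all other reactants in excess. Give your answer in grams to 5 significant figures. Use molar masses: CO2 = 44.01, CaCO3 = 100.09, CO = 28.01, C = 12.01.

3419.1 g

n(C) = 410.26 / 12.01 = 34.1599 mol.
Reaction (1): C→CO ratio 2:2 ⇒ n(CO) = 34.1599 mol.
Reaction (2): CO→CO2 ratio 2:2 ⇒ n(CO2) = 34.1599 mol.
Reaction (3): CO2→CaCO3 ratio 1:1 ⇒ n(CaCO3) = 34.1599 mol.
Mass of CaCO3 = 34.1599 × 100.09 = 3419.06 g.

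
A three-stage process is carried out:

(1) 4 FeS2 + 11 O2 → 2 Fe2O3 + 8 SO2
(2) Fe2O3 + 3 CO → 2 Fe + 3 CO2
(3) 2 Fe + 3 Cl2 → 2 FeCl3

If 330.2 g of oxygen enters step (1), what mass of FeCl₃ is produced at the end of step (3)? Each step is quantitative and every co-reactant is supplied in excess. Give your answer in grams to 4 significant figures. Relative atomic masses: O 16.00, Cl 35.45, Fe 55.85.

M(O2) = 2(16.00) = 32.00 g/mol.
M(FeCl3) = 55.85 + 3(35.45) = 162.20 g/mol.
n(O2) = 330.2 / 32.00 = 10.319 mol.
Reaction (1): O2→Fe2O3 ratio 11:2 ⇒ n(Fe2O3) = 1.8761 mol.
Reaction (2): Fe2O3→Fe ratio 1:2 ⇒ n(Fe) = 3.7523 mol.
Reaction (3): Fe→FeCl3 ratio 2:2 ⇒ n(FeCl3) = 3.7523 mol.
Mass of FeCl3 = 3.7523 × 162.20 = 608.62 g.

608.6 g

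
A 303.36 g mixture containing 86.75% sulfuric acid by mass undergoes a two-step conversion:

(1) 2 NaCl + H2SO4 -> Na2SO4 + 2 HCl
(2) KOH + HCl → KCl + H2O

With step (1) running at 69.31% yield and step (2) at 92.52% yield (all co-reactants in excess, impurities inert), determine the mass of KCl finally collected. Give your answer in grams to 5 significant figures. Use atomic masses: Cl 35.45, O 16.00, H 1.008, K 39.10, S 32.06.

256.55 g

Pure H2SO4 = 303.36 × 0.8675 = 263.165 g.
M(H2SO4) = 2(1.008) + 32.06 + 4(16.00) = 98.076 g/mol.
M(KCl) = 39.10 + 35.45 = 74.55 g/mol.
n(H2SO4) = 263.165 / 98.076 = 2.68327 mol.
Step 1 (H2SO4:HCl = 1:2): theoretical n(HCl) = 5.36655 mol; at 69.31% yield, n(HCl) = 3.71955 mol.
Step 2 (HCl:KCl = 1:1): theoretical n(KCl) = 3.71955 mol, so theoretical mass = 3.71955 × 74.55 = 277.293 g.
At 92.52% yield, actual mass of KCl = 277.293 × 0.9252 = 256.551 g.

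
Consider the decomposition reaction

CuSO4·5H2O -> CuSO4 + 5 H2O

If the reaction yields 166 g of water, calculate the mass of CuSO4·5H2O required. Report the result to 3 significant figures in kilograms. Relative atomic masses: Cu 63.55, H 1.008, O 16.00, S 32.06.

0.460 kg

M(H2O) = 2(1.008) + 16.00 = 18.016 g/mol.
M(CuSO4·5H2O) = 63.55 + 32.06 + 9(16.00) + 10(1.008) = 249.69 g/mol.
n(H2O) = 166.0 g / 18.016 g/mol = 9.214 mol.
From the equation the H2O:CuSO4·5H2O mole ratio is 5:1, so n(CuSO4·5H2O) = 9.214 × 1/5 = 1.843 mol.
Mass of CuSO4·5H2O = 1.843 mol × 249.69 g/mol = 460.1 g.
Converting to kg: 460.1 g = 0.460 kg.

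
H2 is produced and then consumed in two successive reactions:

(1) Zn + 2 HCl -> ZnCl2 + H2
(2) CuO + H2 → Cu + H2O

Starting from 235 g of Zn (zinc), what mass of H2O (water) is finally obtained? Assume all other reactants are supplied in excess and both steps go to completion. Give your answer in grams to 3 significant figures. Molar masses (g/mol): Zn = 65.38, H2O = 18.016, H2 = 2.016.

n(Zn) = 235.0 / 65.38 = 3.594 mol.
Step 1 gives a 1:1 ratio of Zn to H2, so n(H2) = 3.594 mol.
In step 2 the H2:H2O ratio is 1:1, so n(H2O) = 3.594 mol.
Mass of H2O = 3.594 × 18.016 = 64.76 g.

64.8 g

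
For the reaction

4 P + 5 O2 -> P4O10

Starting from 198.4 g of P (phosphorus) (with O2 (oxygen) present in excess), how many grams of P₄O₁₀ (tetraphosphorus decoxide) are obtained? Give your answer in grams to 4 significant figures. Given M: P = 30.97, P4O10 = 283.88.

n(P) = 198.40 g / 30.97 g/mol = 6.4062 mol.
From the equation the P:P4O10 mole ratio is 4:1, so n(P4O10) = 6.4062 × 1/4 = 1.6015 mol.
Mass of P4O10 = 1.6015 mol × 283.88 g/mol = 454.65 g.

454.6 g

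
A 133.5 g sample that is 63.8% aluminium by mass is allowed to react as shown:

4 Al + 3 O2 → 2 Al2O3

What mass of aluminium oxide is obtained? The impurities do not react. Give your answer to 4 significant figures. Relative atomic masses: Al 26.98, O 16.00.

160.9 g

Mass of pure Al = 133.5 g × 0.638 = 85.173 g.
M(Al) = 26.98 g/mol.
M(Al2O3) = 2(26.98) + 3(16.00) = 101.96 g/mol.
n(Al) = 85.173 g / 26.98 g/mol = 3.1569 mol.
From the equation the Al:Al2O3 mole ratio is 4:2, so n(Al2O3) = 3.1569 × 2/4 = 1.5784 mol.
Mass of Al2O3 = 1.5784 mol × 101.96 g/mol = 160.94 g.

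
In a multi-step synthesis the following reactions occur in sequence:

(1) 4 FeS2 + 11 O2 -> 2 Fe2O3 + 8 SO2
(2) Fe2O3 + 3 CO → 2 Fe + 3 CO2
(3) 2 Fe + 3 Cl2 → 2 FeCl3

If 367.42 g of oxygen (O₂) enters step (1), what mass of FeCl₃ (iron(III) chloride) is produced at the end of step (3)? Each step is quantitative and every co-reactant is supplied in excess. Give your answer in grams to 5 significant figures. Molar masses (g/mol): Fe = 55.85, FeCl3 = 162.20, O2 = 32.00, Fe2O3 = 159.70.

677.22 g

n(O2) = 367.42 / 32.00 = 11.4819 mol.
Reaction (1): O2→Fe2O3 ratio 11:2 ⇒ n(Fe2O3) = 2.08761 mol.
Reaction (2): Fe2O3→Fe ratio 1:2 ⇒ n(Fe) = 4.17523 mol.
Reaction (3): Fe→FeCl3 ratio 2:2 ⇒ n(FeCl3) = 4.17523 mol.
Mass of FeCl3 = 4.17523 × 162.20 = 677.222 g.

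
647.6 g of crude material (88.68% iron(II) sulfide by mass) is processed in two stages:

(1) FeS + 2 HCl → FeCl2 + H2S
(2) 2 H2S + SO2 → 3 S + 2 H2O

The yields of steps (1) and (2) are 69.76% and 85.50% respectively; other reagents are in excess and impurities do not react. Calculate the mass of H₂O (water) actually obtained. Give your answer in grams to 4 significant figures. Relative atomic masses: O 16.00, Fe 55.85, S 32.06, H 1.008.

70.20 g

Pure FeS = 647.6 × 0.8868 = 574.29 g.
M(FeS) = 55.85 + 32.06 = 87.91 g/mol.
M(H2O) = 2(1.008) + 16.00 = 18.016 g/mol.
n(FeS) = 574.29 / 87.91 = 6.5327 mol.
Step 1 (FeS:H2S = 1:1): theoretical n(H2S) = 6.5327 mol; at 69.76% yield, n(H2S) = 4.5572 mol.
Step 2 (H2S:H2O = 2:2): theoretical n(H2O) = 4.5572 mol, so theoretical mass = 4.5572 × 18.016 = 82.103 g.
At 85.50% yield, actual mass of H2O = 82.103 × 0.8550 = 70.198 g.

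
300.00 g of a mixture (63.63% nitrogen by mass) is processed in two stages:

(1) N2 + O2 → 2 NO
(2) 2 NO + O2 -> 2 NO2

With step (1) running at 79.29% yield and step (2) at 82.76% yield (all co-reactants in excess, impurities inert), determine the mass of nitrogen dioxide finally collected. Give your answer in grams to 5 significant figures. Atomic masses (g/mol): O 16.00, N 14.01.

411.37 g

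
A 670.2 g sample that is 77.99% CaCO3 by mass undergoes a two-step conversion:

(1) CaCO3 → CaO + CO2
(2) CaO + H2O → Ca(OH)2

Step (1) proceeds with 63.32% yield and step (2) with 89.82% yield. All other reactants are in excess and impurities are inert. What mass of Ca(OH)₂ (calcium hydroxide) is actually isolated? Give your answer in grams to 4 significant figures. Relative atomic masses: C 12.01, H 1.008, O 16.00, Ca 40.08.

220.1 g

Pure CaCO3 = 670.2 × 0.7799 = 522.69 g.
M(CaCO3) = 40.08 + 12.01 + 3(16.00) = 100.09 g/mol.
M(Ca(OH)2) = 40.08 + 2(16.00) + 2(1.008) = 74.096 g/mol.
n(CaCO3) = 522.69 / 100.09 = 5.2222 mol.
Step 1 (CaCO3:CaO = 1:1): theoretical n(CaO) = 5.2222 mol; at 63.32% yield, n(CaO) = 3.3067 mol.
Step 2 (CaO:Ca(OH)2 = 1:1): theoretical n(Ca(OH)2) = 3.3067 mol, so theoretical mass = 3.3067 × 74.096 = 245.01 g.
At 89.82% yield, actual mass of Ca(OH)2 = 245.01 × 0.8982 = 220.07 g.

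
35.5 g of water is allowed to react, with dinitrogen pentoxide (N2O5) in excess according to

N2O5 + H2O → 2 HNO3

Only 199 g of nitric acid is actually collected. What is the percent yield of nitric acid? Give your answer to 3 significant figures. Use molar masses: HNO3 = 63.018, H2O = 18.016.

80.1 %

n(H2O) = 35.50 g / 18.016 g/mol = 1.970 mol.
From the equation the H2O:HNO3 mole ratio is 1:2, so n(HNO3) = 1.970 × 2/1 = 3.941 mol.
Mass of HNO3 = 3.941 mol × 63.018 g/mol = 248.4 g.
This is the theoretical yield. Percent yield = 199 g / 248.4 g × 100% = 80.13%.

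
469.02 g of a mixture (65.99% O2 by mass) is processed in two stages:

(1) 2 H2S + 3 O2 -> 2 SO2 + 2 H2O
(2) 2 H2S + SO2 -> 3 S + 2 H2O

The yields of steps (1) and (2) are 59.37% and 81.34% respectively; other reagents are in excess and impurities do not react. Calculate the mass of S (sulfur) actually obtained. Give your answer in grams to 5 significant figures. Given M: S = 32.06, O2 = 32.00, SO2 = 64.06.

Pure O2 = 469.02 × 0.6599 = 309.506 g.
n(O2) = 309.506 / 32.00 = 9.67207 mol.
Step 1 (O2:SO2 = 3:2): theoretical n(SO2) = 6.44805 mol; at 59.37% yield, n(SO2) = 3.82821 mol.
Step 2 (SO2:S = 1:3): theoretical n(S) = 11.4846 mol, so theoretical mass = 11.4846 × 32.06 = 368.197 g.
At 81.34% yield, actual mass of S = 368.197 × 0.8134 = 299.491 g.

299.49 g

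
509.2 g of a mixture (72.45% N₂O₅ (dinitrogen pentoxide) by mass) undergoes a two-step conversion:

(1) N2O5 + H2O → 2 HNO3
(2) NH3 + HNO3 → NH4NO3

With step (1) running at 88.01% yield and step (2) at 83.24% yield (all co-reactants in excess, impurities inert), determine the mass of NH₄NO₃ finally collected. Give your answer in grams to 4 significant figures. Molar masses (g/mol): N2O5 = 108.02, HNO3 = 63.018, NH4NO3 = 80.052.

Pure N2O5 = 509.2 × 0.7245 = 368.92 g.
n(N2O5) = 368.92 / 108.02 = 3.4153 mol.
Step 1 (N2O5:HNO3 = 1:2): theoretical n(HNO3) = 6.8305 mol; at 88.01% yield, n(HNO3) = 6.0115 mol.
Step 2 (HNO3:NH4NO3 = 1:1): theoretical n(NH4NO3) = 6.0115 mol, so theoretical mass = 6.0115 × 80.052 = 481.23 g.
At 83.24% yield, actual mass of NH4NO3 = 481.23 × 0.8324 = 400.58 g.

400.6 g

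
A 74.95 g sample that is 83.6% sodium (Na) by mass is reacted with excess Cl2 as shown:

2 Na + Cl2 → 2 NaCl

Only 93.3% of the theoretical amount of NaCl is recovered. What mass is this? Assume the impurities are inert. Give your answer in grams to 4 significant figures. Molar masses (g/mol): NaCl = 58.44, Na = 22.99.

148.6 g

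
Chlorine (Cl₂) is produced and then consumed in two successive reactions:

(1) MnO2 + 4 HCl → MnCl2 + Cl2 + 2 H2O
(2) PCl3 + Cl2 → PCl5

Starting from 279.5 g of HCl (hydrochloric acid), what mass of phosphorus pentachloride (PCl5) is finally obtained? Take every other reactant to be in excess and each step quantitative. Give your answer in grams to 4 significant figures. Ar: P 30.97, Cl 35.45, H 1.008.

M(HCl) = 1.008 + 35.45 = 36.458 g/mol.
M(PCl5) = 30.97 + 5(35.45) = 208.22 g/mol.
n(HCl) = 279.50 / 36.458 = 7.6664 mol.
Step 1 gives a 4:1 ratio of HCl to Cl2, so n(Cl2) = 1.9166 mol.
In step 2 the Cl2:PCl5 ratio is 1:1, so n(PCl5) = 1.9166 mol.
Mass of PCl5 = 1.9166 × 208.22 = 399.07 g.

399.1 g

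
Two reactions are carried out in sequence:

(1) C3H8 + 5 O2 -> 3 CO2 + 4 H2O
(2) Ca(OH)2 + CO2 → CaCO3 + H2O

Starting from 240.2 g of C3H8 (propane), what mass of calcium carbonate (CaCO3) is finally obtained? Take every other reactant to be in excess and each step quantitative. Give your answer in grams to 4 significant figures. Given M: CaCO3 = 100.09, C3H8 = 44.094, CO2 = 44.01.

1636 g

n(C3H8) = 240.20 / 44.094 = 5.4475 mol.
Step 1 gives a 1:3 ratio of C3H8 to CO2, so n(CO2) = 16.342 mol.
In step 2 the CO2:CaCO3 ratio is 1:1, so n(CaCO3) = 16.342 mol.
Mass of CaCO3 = 16.342 × 100.09 = 1635.7 g.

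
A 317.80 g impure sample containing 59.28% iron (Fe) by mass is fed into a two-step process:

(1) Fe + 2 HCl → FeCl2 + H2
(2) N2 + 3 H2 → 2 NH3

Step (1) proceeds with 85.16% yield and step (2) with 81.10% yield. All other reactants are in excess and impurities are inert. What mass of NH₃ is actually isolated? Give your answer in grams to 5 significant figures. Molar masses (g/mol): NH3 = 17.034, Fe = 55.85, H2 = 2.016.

26.456 g

Pure Fe = 317.80 × 0.5928 = 188.392 g.
n(Fe) = 188.392 / 55.85 = 3.37318 mol.
Step 1 (Fe:H2 = 1:1): theoretical n(H2) = 3.37318 mol; at 85.16% yield, n(H2) = 2.87260 mol.
Step 2 (H2:NH3 = 3:2): theoretical n(NH3) = 1.91506 mol, so theoretical mass = 1.91506 × 17.034 = 32.6212 g.
At 81.10% yield, actual mass of NH3 = 32.6212 × 0.8110 = 26.4558 g.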